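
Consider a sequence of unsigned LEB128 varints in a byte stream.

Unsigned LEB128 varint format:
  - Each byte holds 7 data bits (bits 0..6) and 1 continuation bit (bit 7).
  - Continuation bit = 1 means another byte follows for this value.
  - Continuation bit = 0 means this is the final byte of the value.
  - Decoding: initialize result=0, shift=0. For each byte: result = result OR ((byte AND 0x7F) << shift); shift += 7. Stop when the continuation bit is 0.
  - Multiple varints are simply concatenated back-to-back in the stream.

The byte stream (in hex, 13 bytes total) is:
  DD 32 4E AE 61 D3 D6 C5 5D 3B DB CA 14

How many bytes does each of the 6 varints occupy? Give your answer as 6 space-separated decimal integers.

Answer: 2 1 2 4 1 3

Derivation:
  byte[0]=0xDD cont=1 payload=0x5D=93: acc |= 93<<0 -> acc=93 shift=7
  byte[1]=0x32 cont=0 payload=0x32=50: acc |= 50<<7 -> acc=6493 shift=14 [end]
Varint 1: bytes[0:2] = DD 32 -> value 6493 (2 byte(s))
  byte[2]=0x4E cont=0 payload=0x4E=78: acc |= 78<<0 -> acc=78 shift=7 [end]
Varint 2: bytes[2:3] = 4E -> value 78 (1 byte(s))
  byte[3]=0xAE cont=1 payload=0x2E=46: acc |= 46<<0 -> acc=46 shift=7
  byte[4]=0x61 cont=0 payload=0x61=97: acc |= 97<<7 -> acc=12462 shift=14 [end]
Varint 3: bytes[3:5] = AE 61 -> value 12462 (2 byte(s))
  byte[5]=0xD3 cont=1 payload=0x53=83: acc |= 83<<0 -> acc=83 shift=7
  byte[6]=0xD6 cont=1 payload=0x56=86: acc |= 86<<7 -> acc=11091 shift=14
  byte[7]=0xC5 cont=1 payload=0x45=69: acc |= 69<<14 -> acc=1141587 shift=21
  byte[8]=0x5D cont=0 payload=0x5D=93: acc |= 93<<21 -> acc=196176723 shift=28 [end]
Varint 4: bytes[5:9] = D3 D6 C5 5D -> value 196176723 (4 byte(s))
  byte[9]=0x3B cont=0 payload=0x3B=59: acc |= 59<<0 -> acc=59 shift=7 [end]
Varint 5: bytes[9:10] = 3B -> value 59 (1 byte(s))
  byte[10]=0xDB cont=1 payload=0x5B=91: acc |= 91<<0 -> acc=91 shift=7
  byte[11]=0xCA cont=1 payload=0x4A=74: acc |= 74<<7 -> acc=9563 shift=14
  byte[12]=0x14 cont=0 payload=0x14=20: acc |= 20<<14 -> acc=337243 shift=21 [end]
Varint 6: bytes[10:13] = DB CA 14 -> value 337243 (3 byte(s))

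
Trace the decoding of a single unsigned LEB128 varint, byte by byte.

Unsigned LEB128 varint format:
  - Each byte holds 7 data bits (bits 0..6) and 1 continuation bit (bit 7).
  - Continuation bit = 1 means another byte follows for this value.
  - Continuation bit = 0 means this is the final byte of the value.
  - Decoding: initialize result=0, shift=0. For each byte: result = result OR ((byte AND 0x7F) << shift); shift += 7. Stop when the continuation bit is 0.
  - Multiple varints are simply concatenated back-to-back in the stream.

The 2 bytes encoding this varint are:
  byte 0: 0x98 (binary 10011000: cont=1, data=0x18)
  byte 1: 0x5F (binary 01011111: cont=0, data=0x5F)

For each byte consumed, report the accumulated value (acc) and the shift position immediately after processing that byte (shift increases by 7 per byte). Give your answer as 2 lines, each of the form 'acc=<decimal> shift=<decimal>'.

Answer: acc=24 shift=7
acc=12184 shift=14

Derivation:
byte 0=0x98: payload=0x18=24, contrib = 24<<0 = 24; acc -> 24, shift -> 7
byte 1=0x5F: payload=0x5F=95, contrib = 95<<7 = 12160; acc -> 12184, shift -> 14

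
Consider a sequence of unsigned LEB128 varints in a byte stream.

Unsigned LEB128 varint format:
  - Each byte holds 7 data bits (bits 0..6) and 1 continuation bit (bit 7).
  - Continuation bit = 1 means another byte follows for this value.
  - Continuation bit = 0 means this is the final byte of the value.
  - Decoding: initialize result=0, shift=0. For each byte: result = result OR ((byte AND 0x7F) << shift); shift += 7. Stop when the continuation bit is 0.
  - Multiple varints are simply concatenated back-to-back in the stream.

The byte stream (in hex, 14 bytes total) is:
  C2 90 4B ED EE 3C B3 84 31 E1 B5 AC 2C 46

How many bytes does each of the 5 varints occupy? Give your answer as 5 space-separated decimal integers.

Answer: 3 3 3 4 1

Derivation:
  byte[0]=0xC2 cont=1 payload=0x42=66: acc |= 66<<0 -> acc=66 shift=7
  byte[1]=0x90 cont=1 payload=0x10=16: acc |= 16<<7 -> acc=2114 shift=14
  byte[2]=0x4B cont=0 payload=0x4B=75: acc |= 75<<14 -> acc=1230914 shift=21 [end]
Varint 1: bytes[0:3] = C2 90 4B -> value 1230914 (3 byte(s))
  byte[3]=0xED cont=1 payload=0x6D=109: acc |= 109<<0 -> acc=109 shift=7
  byte[4]=0xEE cont=1 payload=0x6E=110: acc |= 110<<7 -> acc=14189 shift=14
  byte[5]=0x3C cont=0 payload=0x3C=60: acc |= 60<<14 -> acc=997229 shift=21 [end]
Varint 2: bytes[3:6] = ED EE 3C -> value 997229 (3 byte(s))
  byte[6]=0xB3 cont=1 payload=0x33=51: acc |= 51<<0 -> acc=51 shift=7
  byte[7]=0x84 cont=1 payload=0x04=4: acc |= 4<<7 -> acc=563 shift=14
  byte[8]=0x31 cont=0 payload=0x31=49: acc |= 49<<14 -> acc=803379 shift=21 [end]
Varint 3: bytes[6:9] = B3 84 31 -> value 803379 (3 byte(s))
  byte[9]=0xE1 cont=1 payload=0x61=97: acc |= 97<<0 -> acc=97 shift=7
  byte[10]=0xB5 cont=1 payload=0x35=53: acc |= 53<<7 -> acc=6881 shift=14
  byte[11]=0xAC cont=1 payload=0x2C=44: acc |= 44<<14 -> acc=727777 shift=21
  byte[12]=0x2C cont=0 payload=0x2C=44: acc |= 44<<21 -> acc=93002465 shift=28 [end]
Varint 4: bytes[9:13] = E1 B5 AC 2C -> value 93002465 (4 byte(s))
  byte[13]=0x46 cont=0 payload=0x46=70: acc |= 70<<0 -> acc=70 shift=7 [end]
Varint 5: bytes[13:14] = 46 -> value 70 (1 byte(s))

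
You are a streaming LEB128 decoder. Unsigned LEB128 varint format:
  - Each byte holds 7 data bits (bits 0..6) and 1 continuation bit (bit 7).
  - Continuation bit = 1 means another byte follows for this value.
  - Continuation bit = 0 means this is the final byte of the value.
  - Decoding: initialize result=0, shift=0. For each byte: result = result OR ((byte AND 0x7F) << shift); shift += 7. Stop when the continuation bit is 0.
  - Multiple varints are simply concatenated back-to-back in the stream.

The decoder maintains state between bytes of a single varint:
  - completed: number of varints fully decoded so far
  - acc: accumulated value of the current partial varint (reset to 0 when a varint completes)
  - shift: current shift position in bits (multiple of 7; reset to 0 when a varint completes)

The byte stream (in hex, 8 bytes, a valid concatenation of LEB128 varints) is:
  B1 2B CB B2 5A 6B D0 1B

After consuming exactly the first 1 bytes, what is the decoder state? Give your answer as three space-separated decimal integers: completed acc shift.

byte[0]=0xB1 cont=1 payload=0x31: acc |= 49<<0 -> completed=0 acc=49 shift=7

Answer: 0 49 7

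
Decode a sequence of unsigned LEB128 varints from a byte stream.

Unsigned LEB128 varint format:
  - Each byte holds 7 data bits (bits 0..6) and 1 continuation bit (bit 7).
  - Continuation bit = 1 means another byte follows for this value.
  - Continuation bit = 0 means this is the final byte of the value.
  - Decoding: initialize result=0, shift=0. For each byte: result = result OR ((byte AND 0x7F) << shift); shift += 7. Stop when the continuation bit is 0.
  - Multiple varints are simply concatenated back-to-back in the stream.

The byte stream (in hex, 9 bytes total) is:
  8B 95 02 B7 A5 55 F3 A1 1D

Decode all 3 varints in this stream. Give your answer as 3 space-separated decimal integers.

  byte[0]=0x8B cont=1 payload=0x0B=11: acc |= 11<<0 -> acc=11 shift=7
  byte[1]=0x95 cont=1 payload=0x15=21: acc |= 21<<7 -> acc=2699 shift=14
  byte[2]=0x02 cont=0 payload=0x02=2: acc |= 2<<14 -> acc=35467 shift=21 [end]
Varint 1: bytes[0:3] = 8B 95 02 -> value 35467 (3 byte(s))
  byte[3]=0xB7 cont=1 payload=0x37=55: acc |= 55<<0 -> acc=55 shift=7
  byte[4]=0xA5 cont=1 payload=0x25=37: acc |= 37<<7 -> acc=4791 shift=14
  byte[5]=0x55 cont=0 payload=0x55=85: acc |= 85<<14 -> acc=1397431 shift=21 [end]
Varint 2: bytes[3:6] = B7 A5 55 -> value 1397431 (3 byte(s))
  byte[6]=0xF3 cont=1 payload=0x73=115: acc |= 115<<0 -> acc=115 shift=7
  byte[7]=0xA1 cont=1 payload=0x21=33: acc |= 33<<7 -> acc=4339 shift=14
  byte[8]=0x1D cont=0 payload=0x1D=29: acc |= 29<<14 -> acc=479475 shift=21 [end]
Varint 3: bytes[6:9] = F3 A1 1D -> value 479475 (3 byte(s))

Answer: 35467 1397431 479475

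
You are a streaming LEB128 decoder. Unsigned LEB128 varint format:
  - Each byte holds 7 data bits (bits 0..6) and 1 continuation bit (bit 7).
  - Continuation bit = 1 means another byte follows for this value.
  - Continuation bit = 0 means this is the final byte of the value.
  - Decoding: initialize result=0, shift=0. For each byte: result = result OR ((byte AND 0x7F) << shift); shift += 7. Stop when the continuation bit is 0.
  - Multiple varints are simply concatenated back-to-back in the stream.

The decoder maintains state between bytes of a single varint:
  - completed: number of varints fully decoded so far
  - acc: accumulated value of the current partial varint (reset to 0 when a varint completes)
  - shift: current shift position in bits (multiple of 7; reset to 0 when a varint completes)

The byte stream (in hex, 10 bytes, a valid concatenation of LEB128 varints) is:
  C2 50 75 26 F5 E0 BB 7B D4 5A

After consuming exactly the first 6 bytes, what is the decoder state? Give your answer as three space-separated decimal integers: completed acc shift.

byte[0]=0xC2 cont=1 payload=0x42: acc |= 66<<0 -> completed=0 acc=66 shift=7
byte[1]=0x50 cont=0 payload=0x50: varint #1 complete (value=10306); reset -> completed=1 acc=0 shift=0
byte[2]=0x75 cont=0 payload=0x75: varint #2 complete (value=117); reset -> completed=2 acc=0 shift=0
byte[3]=0x26 cont=0 payload=0x26: varint #3 complete (value=38); reset -> completed=3 acc=0 shift=0
byte[4]=0xF5 cont=1 payload=0x75: acc |= 117<<0 -> completed=3 acc=117 shift=7
byte[5]=0xE0 cont=1 payload=0x60: acc |= 96<<7 -> completed=3 acc=12405 shift=14

Answer: 3 12405 14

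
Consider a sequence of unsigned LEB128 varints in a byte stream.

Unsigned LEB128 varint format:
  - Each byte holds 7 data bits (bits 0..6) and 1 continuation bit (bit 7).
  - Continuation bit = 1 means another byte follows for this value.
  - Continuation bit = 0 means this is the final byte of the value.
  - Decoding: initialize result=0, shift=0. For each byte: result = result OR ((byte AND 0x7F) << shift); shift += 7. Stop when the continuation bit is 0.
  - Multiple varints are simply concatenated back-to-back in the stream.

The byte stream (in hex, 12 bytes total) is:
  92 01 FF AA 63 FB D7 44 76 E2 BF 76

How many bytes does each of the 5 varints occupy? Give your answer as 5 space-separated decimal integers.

Answer: 2 3 3 1 3

Derivation:
  byte[0]=0x92 cont=1 payload=0x12=18: acc |= 18<<0 -> acc=18 shift=7
  byte[1]=0x01 cont=0 payload=0x01=1: acc |= 1<<7 -> acc=146 shift=14 [end]
Varint 1: bytes[0:2] = 92 01 -> value 146 (2 byte(s))
  byte[2]=0xFF cont=1 payload=0x7F=127: acc |= 127<<0 -> acc=127 shift=7
  byte[3]=0xAA cont=1 payload=0x2A=42: acc |= 42<<7 -> acc=5503 shift=14
  byte[4]=0x63 cont=0 payload=0x63=99: acc |= 99<<14 -> acc=1627519 shift=21 [end]
Varint 2: bytes[2:5] = FF AA 63 -> value 1627519 (3 byte(s))
  byte[5]=0xFB cont=1 payload=0x7B=123: acc |= 123<<0 -> acc=123 shift=7
  byte[6]=0xD7 cont=1 payload=0x57=87: acc |= 87<<7 -> acc=11259 shift=14
  byte[7]=0x44 cont=0 payload=0x44=68: acc |= 68<<14 -> acc=1125371 shift=21 [end]
Varint 3: bytes[5:8] = FB D7 44 -> value 1125371 (3 byte(s))
  byte[8]=0x76 cont=0 payload=0x76=118: acc |= 118<<0 -> acc=118 shift=7 [end]
Varint 4: bytes[8:9] = 76 -> value 118 (1 byte(s))
  byte[9]=0xE2 cont=1 payload=0x62=98: acc |= 98<<0 -> acc=98 shift=7
  byte[10]=0xBF cont=1 payload=0x3F=63: acc |= 63<<7 -> acc=8162 shift=14
  byte[11]=0x76 cont=0 payload=0x76=118: acc |= 118<<14 -> acc=1941474 shift=21 [end]
Varint 5: bytes[9:12] = E2 BF 76 -> value 1941474 (3 byte(s))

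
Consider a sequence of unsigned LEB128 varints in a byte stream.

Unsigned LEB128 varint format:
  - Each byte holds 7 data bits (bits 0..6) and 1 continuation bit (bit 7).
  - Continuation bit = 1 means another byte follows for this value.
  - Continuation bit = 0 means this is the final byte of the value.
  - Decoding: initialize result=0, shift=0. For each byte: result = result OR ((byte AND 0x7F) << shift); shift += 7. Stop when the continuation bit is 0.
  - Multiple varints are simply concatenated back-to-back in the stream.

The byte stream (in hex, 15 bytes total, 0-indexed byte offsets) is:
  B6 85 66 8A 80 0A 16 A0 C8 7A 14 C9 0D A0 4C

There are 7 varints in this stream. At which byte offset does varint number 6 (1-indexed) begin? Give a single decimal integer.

Answer: 11

Derivation:
  byte[0]=0xB6 cont=1 payload=0x36=54: acc |= 54<<0 -> acc=54 shift=7
  byte[1]=0x85 cont=1 payload=0x05=5: acc |= 5<<7 -> acc=694 shift=14
  byte[2]=0x66 cont=0 payload=0x66=102: acc |= 102<<14 -> acc=1671862 shift=21 [end]
Varint 1: bytes[0:3] = B6 85 66 -> value 1671862 (3 byte(s))
  byte[3]=0x8A cont=1 payload=0x0A=10: acc |= 10<<0 -> acc=10 shift=7
  byte[4]=0x80 cont=1 payload=0x00=0: acc |= 0<<7 -> acc=10 shift=14
  byte[5]=0x0A cont=0 payload=0x0A=10: acc |= 10<<14 -> acc=163850 shift=21 [end]
Varint 2: bytes[3:6] = 8A 80 0A -> value 163850 (3 byte(s))
  byte[6]=0x16 cont=0 payload=0x16=22: acc |= 22<<0 -> acc=22 shift=7 [end]
Varint 3: bytes[6:7] = 16 -> value 22 (1 byte(s))
  byte[7]=0xA0 cont=1 payload=0x20=32: acc |= 32<<0 -> acc=32 shift=7
  byte[8]=0xC8 cont=1 payload=0x48=72: acc |= 72<<7 -> acc=9248 shift=14
  byte[9]=0x7A cont=0 payload=0x7A=122: acc |= 122<<14 -> acc=2008096 shift=21 [end]
Varint 4: bytes[7:10] = A0 C8 7A -> value 2008096 (3 byte(s))
  byte[10]=0x14 cont=0 payload=0x14=20: acc |= 20<<0 -> acc=20 shift=7 [end]
Varint 5: bytes[10:11] = 14 -> value 20 (1 byte(s))
  byte[11]=0xC9 cont=1 payload=0x49=73: acc |= 73<<0 -> acc=73 shift=7
  byte[12]=0x0D cont=0 payload=0x0D=13: acc |= 13<<7 -> acc=1737 shift=14 [end]
Varint 6: bytes[11:13] = C9 0D -> value 1737 (2 byte(s))
  byte[13]=0xA0 cont=1 payload=0x20=32: acc |= 32<<0 -> acc=32 shift=7
  byte[14]=0x4C cont=0 payload=0x4C=76: acc |= 76<<7 -> acc=9760 shift=14 [end]
Varint 7: bytes[13:15] = A0 4C -> value 9760 (2 byte(s))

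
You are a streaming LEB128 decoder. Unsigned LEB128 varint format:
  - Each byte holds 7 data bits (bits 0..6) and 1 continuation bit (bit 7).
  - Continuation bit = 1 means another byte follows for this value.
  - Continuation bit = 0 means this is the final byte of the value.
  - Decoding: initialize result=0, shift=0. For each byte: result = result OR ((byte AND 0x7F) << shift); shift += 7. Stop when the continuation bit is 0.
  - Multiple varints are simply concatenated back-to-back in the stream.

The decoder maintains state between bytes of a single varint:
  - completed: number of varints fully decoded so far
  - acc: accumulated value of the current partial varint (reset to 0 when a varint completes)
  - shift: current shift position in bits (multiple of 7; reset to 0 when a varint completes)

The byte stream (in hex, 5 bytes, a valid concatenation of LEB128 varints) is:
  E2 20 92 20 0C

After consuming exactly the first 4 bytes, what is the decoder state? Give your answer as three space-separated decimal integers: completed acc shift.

byte[0]=0xE2 cont=1 payload=0x62: acc |= 98<<0 -> completed=0 acc=98 shift=7
byte[1]=0x20 cont=0 payload=0x20: varint #1 complete (value=4194); reset -> completed=1 acc=0 shift=0
byte[2]=0x92 cont=1 payload=0x12: acc |= 18<<0 -> completed=1 acc=18 shift=7
byte[3]=0x20 cont=0 payload=0x20: varint #2 complete (value=4114); reset -> completed=2 acc=0 shift=0

Answer: 2 0 0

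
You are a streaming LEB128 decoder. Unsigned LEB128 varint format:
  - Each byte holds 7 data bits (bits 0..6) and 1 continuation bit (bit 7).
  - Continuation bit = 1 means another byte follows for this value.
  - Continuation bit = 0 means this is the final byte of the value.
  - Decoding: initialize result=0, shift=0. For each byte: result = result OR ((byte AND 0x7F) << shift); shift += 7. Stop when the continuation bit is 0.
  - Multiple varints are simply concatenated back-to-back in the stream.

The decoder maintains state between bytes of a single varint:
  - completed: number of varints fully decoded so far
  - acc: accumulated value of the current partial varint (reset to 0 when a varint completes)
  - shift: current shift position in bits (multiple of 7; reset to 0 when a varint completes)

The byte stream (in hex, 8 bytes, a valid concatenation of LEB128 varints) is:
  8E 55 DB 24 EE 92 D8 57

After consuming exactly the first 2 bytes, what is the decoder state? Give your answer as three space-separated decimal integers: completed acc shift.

byte[0]=0x8E cont=1 payload=0x0E: acc |= 14<<0 -> completed=0 acc=14 shift=7
byte[1]=0x55 cont=0 payload=0x55: varint #1 complete (value=10894); reset -> completed=1 acc=0 shift=0

Answer: 1 0 0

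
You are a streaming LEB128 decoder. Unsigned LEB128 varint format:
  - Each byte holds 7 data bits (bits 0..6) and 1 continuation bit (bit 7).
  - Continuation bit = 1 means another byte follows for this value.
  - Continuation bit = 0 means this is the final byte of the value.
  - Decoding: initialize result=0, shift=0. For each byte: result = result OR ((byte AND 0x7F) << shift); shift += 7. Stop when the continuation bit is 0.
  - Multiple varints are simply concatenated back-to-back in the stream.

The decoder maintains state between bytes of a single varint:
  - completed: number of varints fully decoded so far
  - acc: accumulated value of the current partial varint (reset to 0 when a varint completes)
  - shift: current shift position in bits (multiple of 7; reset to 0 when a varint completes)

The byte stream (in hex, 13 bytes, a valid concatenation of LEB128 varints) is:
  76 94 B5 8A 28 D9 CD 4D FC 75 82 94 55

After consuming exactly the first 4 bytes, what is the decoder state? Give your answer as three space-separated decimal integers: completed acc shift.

Answer: 1 170644 21

Derivation:
byte[0]=0x76 cont=0 payload=0x76: varint #1 complete (value=118); reset -> completed=1 acc=0 shift=0
byte[1]=0x94 cont=1 payload=0x14: acc |= 20<<0 -> completed=1 acc=20 shift=7
byte[2]=0xB5 cont=1 payload=0x35: acc |= 53<<7 -> completed=1 acc=6804 shift=14
byte[3]=0x8A cont=1 payload=0x0A: acc |= 10<<14 -> completed=1 acc=170644 shift=21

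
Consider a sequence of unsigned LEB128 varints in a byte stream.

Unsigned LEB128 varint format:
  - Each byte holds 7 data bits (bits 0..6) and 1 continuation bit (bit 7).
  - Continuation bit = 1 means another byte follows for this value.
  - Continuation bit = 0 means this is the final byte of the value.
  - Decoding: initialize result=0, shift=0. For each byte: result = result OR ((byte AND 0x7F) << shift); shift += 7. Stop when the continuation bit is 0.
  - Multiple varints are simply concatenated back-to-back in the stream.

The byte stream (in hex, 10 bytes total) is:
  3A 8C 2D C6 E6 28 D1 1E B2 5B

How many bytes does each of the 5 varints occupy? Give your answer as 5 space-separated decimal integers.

  byte[0]=0x3A cont=0 payload=0x3A=58: acc |= 58<<0 -> acc=58 shift=7 [end]
Varint 1: bytes[0:1] = 3A -> value 58 (1 byte(s))
  byte[1]=0x8C cont=1 payload=0x0C=12: acc |= 12<<0 -> acc=12 shift=7
  byte[2]=0x2D cont=0 payload=0x2D=45: acc |= 45<<7 -> acc=5772 shift=14 [end]
Varint 2: bytes[1:3] = 8C 2D -> value 5772 (2 byte(s))
  byte[3]=0xC6 cont=1 payload=0x46=70: acc |= 70<<0 -> acc=70 shift=7
  byte[4]=0xE6 cont=1 payload=0x66=102: acc |= 102<<7 -> acc=13126 shift=14
  byte[5]=0x28 cont=0 payload=0x28=40: acc |= 40<<14 -> acc=668486 shift=21 [end]
Varint 3: bytes[3:6] = C6 E6 28 -> value 668486 (3 byte(s))
  byte[6]=0xD1 cont=1 payload=0x51=81: acc |= 81<<0 -> acc=81 shift=7
  byte[7]=0x1E cont=0 payload=0x1E=30: acc |= 30<<7 -> acc=3921 shift=14 [end]
Varint 4: bytes[6:8] = D1 1E -> value 3921 (2 byte(s))
  byte[8]=0xB2 cont=1 payload=0x32=50: acc |= 50<<0 -> acc=50 shift=7
  byte[9]=0x5B cont=0 payload=0x5B=91: acc |= 91<<7 -> acc=11698 shift=14 [end]
Varint 5: bytes[8:10] = B2 5B -> value 11698 (2 byte(s))

Answer: 1 2 3 2 2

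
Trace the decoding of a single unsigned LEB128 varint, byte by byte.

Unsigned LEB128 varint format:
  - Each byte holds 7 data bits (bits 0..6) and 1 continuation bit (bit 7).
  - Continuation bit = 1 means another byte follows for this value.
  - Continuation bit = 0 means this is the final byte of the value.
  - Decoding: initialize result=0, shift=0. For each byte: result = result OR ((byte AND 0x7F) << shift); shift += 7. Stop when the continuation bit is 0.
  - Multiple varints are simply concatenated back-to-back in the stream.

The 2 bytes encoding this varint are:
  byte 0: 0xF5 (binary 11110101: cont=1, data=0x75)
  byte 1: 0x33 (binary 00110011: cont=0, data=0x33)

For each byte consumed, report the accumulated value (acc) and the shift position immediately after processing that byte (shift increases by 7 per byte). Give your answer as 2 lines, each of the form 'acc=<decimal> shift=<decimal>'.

byte 0=0xF5: payload=0x75=117, contrib = 117<<0 = 117; acc -> 117, shift -> 7
byte 1=0x33: payload=0x33=51, contrib = 51<<7 = 6528; acc -> 6645, shift -> 14

Answer: acc=117 shift=7
acc=6645 shift=14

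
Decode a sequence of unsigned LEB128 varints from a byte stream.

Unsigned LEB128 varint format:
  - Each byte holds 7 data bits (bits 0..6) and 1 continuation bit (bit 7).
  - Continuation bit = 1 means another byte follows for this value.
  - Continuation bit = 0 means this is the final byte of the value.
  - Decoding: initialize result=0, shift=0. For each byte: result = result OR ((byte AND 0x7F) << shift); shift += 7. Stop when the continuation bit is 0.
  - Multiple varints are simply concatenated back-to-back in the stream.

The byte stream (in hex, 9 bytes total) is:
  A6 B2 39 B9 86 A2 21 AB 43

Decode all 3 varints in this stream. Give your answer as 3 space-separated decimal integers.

  byte[0]=0xA6 cont=1 payload=0x26=38: acc |= 38<<0 -> acc=38 shift=7
  byte[1]=0xB2 cont=1 payload=0x32=50: acc |= 50<<7 -> acc=6438 shift=14
  byte[2]=0x39 cont=0 payload=0x39=57: acc |= 57<<14 -> acc=940326 shift=21 [end]
Varint 1: bytes[0:3] = A6 B2 39 -> value 940326 (3 byte(s))
  byte[3]=0xB9 cont=1 payload=0x39=57: acc |= 57<<0 -> acc=57 shift=7
  byte[4]=0x86 cont=1 payload=0x06=6: acc |= 6<<7 -> acc=825 shift=14
  byte[5]=0xA2 cont=1 payload=0x22=34: acc |= 34<<14 -> acc=557881 shift=21
  byte[6]=0x21 cont=0 payload=0x21=33: acc |= 33<<21 -> acc=69763897 shift=28 [end]
Varint 2: bytes[3:7] = B9 86 A2 21 -> value 69763897 (4 byte(s))
  byte[7]=0xAB cont=1 payload=0x2B=43: acc |= 43<<0 -> acc=43 shift=7
  byte[8]=0x43 cont=0 payload=0x43=67: acc |= 67<<7 -> acc=8619 shift=14 [end]
Varint 3: bytes[7:9] = AB 43 -> value 8619 (2 byte(s))

Answer: 940326 69763897 8619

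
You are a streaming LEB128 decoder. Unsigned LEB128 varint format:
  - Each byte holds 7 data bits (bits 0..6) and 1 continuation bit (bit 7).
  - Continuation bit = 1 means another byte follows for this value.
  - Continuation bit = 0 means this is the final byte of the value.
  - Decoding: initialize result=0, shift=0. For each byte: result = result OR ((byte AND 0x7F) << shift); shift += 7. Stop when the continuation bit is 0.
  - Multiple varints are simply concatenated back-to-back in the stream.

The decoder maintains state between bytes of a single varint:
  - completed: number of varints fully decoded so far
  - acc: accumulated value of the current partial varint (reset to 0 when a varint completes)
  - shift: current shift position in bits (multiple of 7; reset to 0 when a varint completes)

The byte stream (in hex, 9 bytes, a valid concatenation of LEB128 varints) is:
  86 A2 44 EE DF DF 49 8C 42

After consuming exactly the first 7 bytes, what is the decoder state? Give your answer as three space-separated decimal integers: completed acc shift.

Answer: 2 0 0

Derivation:
byte[0]=0x86 cont=1 payload=0x06: acc |= 6<<0 -> completed=0 acc=6 shift=7
byte[1]=0xA2 cont=1 payload=0x22: acc |= 34<<7 -> completed=0 acc=4358 shift=14
byte[2]=0x44 cont=0 payload=0x44: varint #1 complete (value=1118470); reset -> completed=1 acc=0 shift=0
byte[3]=0xEE cont=1 payload=0x6E: acc |= 110<<0 -> completed=1 acc=110 shift=7
byte[4]=0xDF cont=1 payload=0x5F: acc |= 95<<7 -> completed=1 acc=12270 shift=14
byte[5]=0xDF cont=1 payload=0x5F: acc |= 95<<14 -> completed=1 acc=1568750 shift=21
byte[6]=0x49 cont=0 payload=0x49: varint #2 complete (value=154660846); reset -> completed=2 acc=0 shift=0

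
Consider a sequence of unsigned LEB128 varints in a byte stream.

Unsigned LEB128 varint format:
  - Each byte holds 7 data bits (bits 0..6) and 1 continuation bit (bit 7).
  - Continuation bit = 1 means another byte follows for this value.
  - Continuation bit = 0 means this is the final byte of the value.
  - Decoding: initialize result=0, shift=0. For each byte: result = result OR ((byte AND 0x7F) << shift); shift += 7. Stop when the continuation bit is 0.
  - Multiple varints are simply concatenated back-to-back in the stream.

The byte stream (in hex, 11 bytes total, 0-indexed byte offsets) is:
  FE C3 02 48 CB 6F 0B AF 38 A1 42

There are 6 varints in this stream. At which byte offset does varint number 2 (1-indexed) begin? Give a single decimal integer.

  byte[0]=0xFE cont=1 payload=0x7E=126: acc |= 126<<0 -> acc=126 shift=7
  byte[1]=0xC3 cont=1 payload=0x43=67: acc |= 67<<7 -> acc=8702 shift=14
  byte[2]=0x02 cont=0 payload=0x02=2: acc |= 2<<14 -> acc=41470 shift=21 [end]
Varint 1: bytes[0:3] = FE C3 02 -> value 41470 (3 byte(s))
  byte[3]=0x48 cont=0 payload=0x48=72: acc |= 72<<0 -> acc=72 shift=7 [end]
Varint 2: bytes[3:4] = 48 -> value 72 (1 byte(s))
  byte[4]=0xCB cont=1 payload=0x4B=75: acc |= 75<<0 -> acc=75 shift=7
  byte[5]=0x6F cont=0 payload=0x6F=111: acc |= 111<<7 -> acc=14283 shift=14 [end]
Varint 3: bytes[4:6] = CB 6F -> value 14283 (2 byte(s))
  byte[6]=0x0B cont=0 payload=0x0B=11: acc |= 11<<0 -> acc=11 shift=7 [end]
Varint 4: bytes[6:7] = 0B -> value 11 (1 byte(s))
  byte[7]=0xAF cont=1 payload=0x2F=47: acc |= 47<<0 -> acc=47 shift=7
  byte[8]=0x38 cont=0 payload=0x38=56: acc |= 56<<7 -> acc=7215 shift=14 [end]
Varint 5: bytes[7:9] = AF 38 -> value 7215 (2 byte(s))
  byte[9]=0xA1 cont=1 payload=0x21=33: acc |= 33<<0 -> acc=33 shift=7
  byte[10]=0x42 cont=0 payload=0x42=66: acc |= 66<<7 -> acc=8481 shift=14 [end]
Varint 6: bytes[9:11] = A1 42 -> value 8481 (2 byte(s))

Answer: 3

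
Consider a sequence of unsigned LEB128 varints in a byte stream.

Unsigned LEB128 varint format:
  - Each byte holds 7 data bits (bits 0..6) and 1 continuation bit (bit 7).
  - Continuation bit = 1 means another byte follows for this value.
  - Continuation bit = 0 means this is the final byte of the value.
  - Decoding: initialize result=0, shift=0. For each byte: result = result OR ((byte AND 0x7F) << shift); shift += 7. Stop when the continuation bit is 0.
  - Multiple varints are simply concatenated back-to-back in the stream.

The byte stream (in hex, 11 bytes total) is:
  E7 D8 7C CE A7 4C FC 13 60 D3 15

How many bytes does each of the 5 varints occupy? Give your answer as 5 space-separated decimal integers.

  byte[0]=0xE7 cont=1 payload=0x67=103: acc |= 103<<0 -> acc=103 shift=7
  byte[1]=0xD8 cont=1 payload=0x58=88: acc |= 88<<7 -> acc=11367 shift=14
  byte[2]=0x7C cont=0 payload=0x7C=124: acc |= 124<<14 -> acc=2042983 shift=21 [end]
Varint 1: bytes[0:3] = E7 D8 7C -> value 2042983 (3 byte(s))
  byte[3]=0xCE cont=1 payload=0x4E=78: acc |= 78<<0 -> acc=78 shift=7
  byte[4]=0xA7 cont=1 payload=0x27=39: acc |= 39<<7 -> acc=5070 shift=14
  byte[5]=0x4C cont=0 payload=0x4C=76: acc |= 76<<14 -> acc=1250254 shift=21 [end]
Varint 2: bytes[3:6] = CE A7 4C -> value 1250254 (3 byte(s))
  byte[6]=0xFC cont=1 payload=0x7C=124: acc |= 124<<0 -> acc=124 shift=7
  byte[7]=0x13 cont=0 payload=0x13=19: acc |= 19<<7 -> acc=2556 shift=14 [end]
Varint 3: bytes[6:8] = FC 13 -> value 2556 (2 byte(s))
  byte[8]=0x60 cont=0 payload=0x60=96: acc |= 96<<0 -> acc=96 shift=7 [end]
Varint 4: bytes[8:9] = 60 -> value 96 (1 byte(s))
  byte[9]=0xD3 cont=1 payload=0x53=83: acc |= 83<<0 -> acc=83 shift=7
  byte[10]=0x15 cont=0 payload=0x15=21: acc |= 21<<7 -> acc=2771 shift=14 [end]
Varint 5: bytes[9:11] = D3 15 -> value 2771 (2 byte(s))

Answer: 3 3 2 1 2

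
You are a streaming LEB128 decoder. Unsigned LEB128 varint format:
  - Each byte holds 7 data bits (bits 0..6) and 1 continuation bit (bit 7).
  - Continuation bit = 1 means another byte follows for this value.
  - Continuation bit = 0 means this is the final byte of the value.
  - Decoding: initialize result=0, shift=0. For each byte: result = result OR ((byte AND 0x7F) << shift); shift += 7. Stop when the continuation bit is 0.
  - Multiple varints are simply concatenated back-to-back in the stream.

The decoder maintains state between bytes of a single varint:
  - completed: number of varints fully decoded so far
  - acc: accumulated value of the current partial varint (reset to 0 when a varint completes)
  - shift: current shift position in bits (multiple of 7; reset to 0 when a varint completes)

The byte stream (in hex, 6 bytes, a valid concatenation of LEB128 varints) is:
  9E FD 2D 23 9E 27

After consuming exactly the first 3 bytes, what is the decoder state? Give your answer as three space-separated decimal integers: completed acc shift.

Answer: 1 0 0

Derivation:
byte[0]=0x9E cont=1 payload=0x1E: acc |= 30<<0 -> completed=0 acc=30 shift=7
byte[1]=0xFD cont=1 payload=0x7D: acc |= 125<<7 -> completed=0 acc=16030 shift=14
byte[2]=0x2D cont=0 payload=0x2D: varint #1 complete (value=753310); reset -> completed=1 acc=0 shift=0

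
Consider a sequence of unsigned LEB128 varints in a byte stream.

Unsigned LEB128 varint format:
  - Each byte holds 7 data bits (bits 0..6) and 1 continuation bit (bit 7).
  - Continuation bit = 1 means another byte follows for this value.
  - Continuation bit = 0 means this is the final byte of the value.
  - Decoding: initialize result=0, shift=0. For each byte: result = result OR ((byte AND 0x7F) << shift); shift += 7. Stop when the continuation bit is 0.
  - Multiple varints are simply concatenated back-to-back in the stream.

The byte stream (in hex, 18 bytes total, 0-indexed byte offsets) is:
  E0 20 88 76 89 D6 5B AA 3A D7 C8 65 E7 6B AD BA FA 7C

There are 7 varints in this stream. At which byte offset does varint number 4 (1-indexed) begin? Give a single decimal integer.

  byte[0]=0xE0 cont=1 payload=0x60=96: acc |= 96<<0 -> acc=96 shift=7
  byte[1]=0x20 cont=0 payload=0x20=32: acc |= 32<<7 -> acc=4192 shift=14 [end]
Varint 1: bytes[0:2] = E0 20 -> value 4192 (2 byte(s))
  byte[2]=0x88 cont=1 payload=0x08=8: acc |= 8<<0 -> acc=8 shift=7
  byte[3]=0x76 cont=0 payload=0x76=118: acc |= 118<<7 -> acc=15112 shift=14 [end]
Varint 2: bytes[2:4] = 88 76 -> value 15112 (2 byte(s))
  byte[4]=0x89 cont=1 payload=0x09=9: acc |= 9<<0 -> acc=9 shift=7
  byte[5]=0xD6 cont=1 payload=0x56=86: acc |= 86<<7 -> acc=11017 shift=14
  byte[6]=0x5B cont=0 payload=0x5B=91: acc |= 91<<14 -> acc=1501961 shift=21 [end]
Varint 3: bytes[4:7] = 89 D6 5B -> value 1501961 (3 byte(s))
  byte[7]=0xAA cont=1 payload=0x2A=42: acc |= 42<<0 -> acc=42 shift=7
  byte[8]=0x3A cont=0 payload=0x3A=58: acc |= 58<<7 -> acc=7466 shift=14 [end]
Varint 4: bytes[7:9] = AA 3A -> value 7466 (2 byte(s))
  byte[9]=0xD7 cont=1 payload=0x57=87: acc |= 87<<0 -> acc=87 shift=7
  byte[10]=0xC8 cont=1 payload=0x48=72: acc |= 72<<7 -> acc=9303 shift=14
  byte[11]=0x65 cont=0 payload=0x65=101: acc |= 101<<14 -> acc=1664087 shift=21 [end]
Varint 5: bytes[9:12] = D7 C8 65 -> value 1664087 (3 byte(s))
  byte[12]=0xE7 cont=1 payload=0x67=103: acc |= 103<<0 -> acc=103 shift=7
  byte[13]=0x6B cont=0 payload=0x6B=107: acc |= 107<<7 -> acc=13799 shift=14 [end]
Varint 6: bytes[12:14] = E7 6B -> value 13799 (2 byte(s))
  byte[14]=0xAD cont=1 payload=0x2D=45: acc |= 45<<0 -> acc=45 shift=7
  byte[15]=0xBA cont=1 payload=0x3A=58: acc |= 58<<7 -> acc=7469 shift=14
  byte[16]=0xFA cont=1 payload=0x7A=122: acc |= 122<<14 -> acc=2006317 shift=21
  byte[17]=0x7C cont=0 payload=0x7C=124: acc |= 124<<21 -> acc=262053165 shift=28 [end]
Varint 7: bytes[14:18] = AD BA FA 7C -> value 262053165 (4 byte(s))

Answer: 7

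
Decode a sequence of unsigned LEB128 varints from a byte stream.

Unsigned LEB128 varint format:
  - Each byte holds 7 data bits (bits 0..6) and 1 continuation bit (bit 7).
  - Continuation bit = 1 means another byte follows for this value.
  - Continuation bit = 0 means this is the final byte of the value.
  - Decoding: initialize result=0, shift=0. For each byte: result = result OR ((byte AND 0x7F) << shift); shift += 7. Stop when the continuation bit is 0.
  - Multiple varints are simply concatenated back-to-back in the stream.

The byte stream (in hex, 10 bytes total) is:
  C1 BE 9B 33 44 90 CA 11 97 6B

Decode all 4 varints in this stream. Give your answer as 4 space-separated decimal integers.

  byte[0]=0xC1 cont=1 payload=0x41=65: acc |= 65<<0 -> acc=65 shift=7
  byte[1]=0xBE cont=1 payload=0x3E=62: acc |= 62<<7 -> acc=8001 shift=14
  byte[2]=0x9B cont=1 payload=0x1B=27: acc |= 27<<14 -> acc=450369 shift=21
  byte[3]=0x33 cont=0 payload=0x33=51: acc |= 51<<21 -> acc=107405121 shift=28 [end]
Varint 1: bytes[0:4] = C1 BE 9B 33 -> value 107405121 (4 byte(s))
  byte[4]=0x44 cont=0 payload=0x44=68: acc |= 68<<0 -> acc=68 shift=7 [end]
Varint 2: bytes[4:5] = 44 -> value 68 (1 byte(s))
  byte[5]=0x90 cont=1 payload=0x10=16: acc |= 16<<0 -> acc=16 shift=7
  byte[6]=0xCA cont=1 payload=0x4A=74: acc |= 74<<7 -> acc=9488 shift=14
  byte[7]=0x11 cont=0 payload=0x11=17: acc |= 17<<14 -> acc=288016 shift=21 [end]
Varint 3: bytes[5:8] = 90 CA 11 -> value 288016 (3 byte(s))
  byte[8]=0x97 cont=1 payload=0x17=23: acc |= 23<<0 -> acc=23 shift=7
  byte[9]=0x6B cont=0 payload=0x6B=107: acc |= 107<<7 -> acc=13719 shift=14 [end]
Varint 4: bytes[8:10] = 97 6B -> value 13719 (2 byte(s))

Answer: 107405121 68 288016 13719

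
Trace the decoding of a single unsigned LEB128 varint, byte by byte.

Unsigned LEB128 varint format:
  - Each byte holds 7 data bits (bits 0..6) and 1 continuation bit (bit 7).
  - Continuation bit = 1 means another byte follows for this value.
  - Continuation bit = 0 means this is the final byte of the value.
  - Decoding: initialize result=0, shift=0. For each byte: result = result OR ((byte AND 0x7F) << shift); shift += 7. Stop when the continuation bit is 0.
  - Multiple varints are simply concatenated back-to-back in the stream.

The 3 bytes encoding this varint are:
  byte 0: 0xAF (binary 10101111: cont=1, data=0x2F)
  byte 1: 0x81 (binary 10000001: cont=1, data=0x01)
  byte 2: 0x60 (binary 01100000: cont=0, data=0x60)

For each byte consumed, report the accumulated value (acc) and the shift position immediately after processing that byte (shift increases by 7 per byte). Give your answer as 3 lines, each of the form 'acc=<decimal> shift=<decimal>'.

byte 0=0xAF: payload=0x2F=47, contrib = 47<<0 = 47; acc -> 47, shift -> 7
byte 1=0x81: payload=0x01=1, contrib = 1<<7 = 128; acc -> 175, shift -> 14
byte 2=0x60: payload=0x60=96, contrib = 96<<14 = 1572864; acc -> 1573039, shift -> 21

Answer: acc=47 shift=7
acc=175 shift=14
acc=1573039 shift=21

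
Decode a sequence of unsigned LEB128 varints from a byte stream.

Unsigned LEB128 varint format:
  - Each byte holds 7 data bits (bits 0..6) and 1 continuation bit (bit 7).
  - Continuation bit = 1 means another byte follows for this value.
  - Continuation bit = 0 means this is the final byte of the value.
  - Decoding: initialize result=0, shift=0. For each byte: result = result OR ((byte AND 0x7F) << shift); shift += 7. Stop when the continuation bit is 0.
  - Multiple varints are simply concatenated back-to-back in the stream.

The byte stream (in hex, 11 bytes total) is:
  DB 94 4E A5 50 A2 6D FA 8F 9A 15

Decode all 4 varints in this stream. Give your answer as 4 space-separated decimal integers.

Answer: 1280603 10277 13986 44468218

Derivation:
  byte[0]=0xDB cont=1 payload=0x5B=91: acc |= 91<<0 -> acc=91 shift=7
  byte[1]=0x94 cont=1 payload=0x14=20: acc |= 20<<7 -> acc=2651 shift=14
  byte[2]=0x4E cont=0 payload=0x4E=78: acc |= 78<<14 -> acc=1280603 shift=21 [end]
Varint 1: bytes[0:3] = DB 94 4E -> value 1280603 (3 byte(s))
  byte[3]=0xA5 cont=1 payload=0x25=37: acc |= 37<<0 -> acc=37 shift=7
  byte[4]=0x50 cont=0 payload=0x50=80: acc |= 80<<7 -> acc=10277 shift=14 [end]
Varint 2: bytes[3:5] = A5 50 -> value 10277 (2 byte(s))
  byte[5]=0xA2 cont=1 payload=0x22=34: acc |= 34<<0 -> acc=34 shift=7
  byte[6]=0x6D cont=0 payload=0x6D=109: acc |= 109<<7 -> acc=13986 shift=14 [end]
Varint 3: bytes[5:7] = A2 6D -> value 13986 (2 byte(s))
  byte[7]=0xFA cont=1 payload=0x7A=122: acc |= 122<<0 -> acc=122 shift=7
  byte[8]=0x8F cont=1 payload=0x0F=15: acc |= 15<<7 -> acc=2042 shift=14
  byte[9]=0x9A cont=1 payload=0x1A=26: acc |= 26<<14 -> acc=428026 shift=21
  byte[10]=0x15 cont=0 payload=0x15=21: acc |= 21<<21 -> acc=44468218 shift=28 [end]
Varint 4: bytes[7:11] = FA 8F 9A 15 -> value 44468218 (4 byte(s))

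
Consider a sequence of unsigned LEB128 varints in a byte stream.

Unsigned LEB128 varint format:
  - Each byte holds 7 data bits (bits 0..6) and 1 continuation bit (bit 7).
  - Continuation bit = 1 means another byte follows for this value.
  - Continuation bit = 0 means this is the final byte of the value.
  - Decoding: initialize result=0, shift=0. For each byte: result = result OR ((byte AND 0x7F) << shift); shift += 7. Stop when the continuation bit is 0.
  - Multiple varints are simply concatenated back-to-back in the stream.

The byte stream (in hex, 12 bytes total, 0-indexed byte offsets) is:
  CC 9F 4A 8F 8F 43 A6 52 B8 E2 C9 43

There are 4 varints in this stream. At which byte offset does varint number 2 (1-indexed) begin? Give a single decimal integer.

Answer: 3

Derivation:
  byte[0]=0xCC cont=1 payload=0x4C=76: acc |= 76<<0 -> acc=76 shift=7
  byte[1]=0x9F cont=1 payload=0x1F=31: acc |= 31<<7 -> acc=4044 shift=14
  byte[2]=0x4A cont=0 payload=0x4A=74: acc |= 74<<14 -> acc=1216460 shift=21 [end]
Varint 1: bytes[0:3] = CC 9F 4A -> value 1216460 (3 byte(s))
  byte[3]=0x8F cont=1 payload=0x0F=15: acc |= 15<<0 -> acc=15 shift=7
  byte[4]=0x8F cont=1 payload=0x0F=15: acc |= 15<<7 -> acc=1935 shift=14
  byte[5]=0x43 cont=0 payload=0x43=67: acc |= 67<<14 -> acc=1099663 shift=21 [end]
Varint 2: bytes[3:6] = 8F 8F 43 -> value 1099663 (3 byte(s))
  byte[6]=0xA6 cont=1 payload=0x26=38: acc |= 38<<0 -> acc=38 shift=7
  byte[7]=0x52 cont=0 payload=0x52=82: acc |= 82<<7 -> acc=10534 shift=14 [end]
Varint 3: bytes[6:8] = A6 52 -> value 10534 (2 byte(s))
  byte[8]=0xB8 cont=1 payload=0x38=56: acc |= 56<<0 -> acc=56 shift=7
  byte[9]=0xE2 cont=1 payload=0x62=98: acc |= 98<<7 -> acc=12600 shift=14
  byte[10]=0xC9 cont=1 payload=0x49=73: acc |= 73<<14 -> acc=1208632 shift=21
  byte[11]=0x43 cont=0 payload=0x43=67: acc |= 67<<21 -> acc=141717816 shift=28 [end]
Varint 4: bytes[8:12] = B8 E2 C9 43 -> value 141717816 (4 byte(s))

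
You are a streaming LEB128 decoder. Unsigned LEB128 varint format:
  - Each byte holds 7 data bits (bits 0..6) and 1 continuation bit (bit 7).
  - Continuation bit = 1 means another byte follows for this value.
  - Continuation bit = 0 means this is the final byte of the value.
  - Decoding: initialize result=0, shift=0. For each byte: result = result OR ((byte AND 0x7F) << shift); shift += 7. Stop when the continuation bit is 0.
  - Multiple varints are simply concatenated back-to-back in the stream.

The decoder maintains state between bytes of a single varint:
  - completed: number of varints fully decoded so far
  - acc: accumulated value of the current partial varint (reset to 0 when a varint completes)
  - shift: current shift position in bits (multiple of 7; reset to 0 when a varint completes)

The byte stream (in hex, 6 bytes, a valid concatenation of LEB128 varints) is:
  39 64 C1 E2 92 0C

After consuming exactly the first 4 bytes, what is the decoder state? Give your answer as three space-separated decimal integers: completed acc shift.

Answer: 2 12609 14

Derivation:
byte[0]=0x39 cont=0 payload=0x39: varint #1 complete (value=57); reset -> completed=1 acc=0 shift=0
byte[1]=0x64 cont=0 payload=0x64: varint #2 complete (value=100); reset -> completed=2 acc=0 shift=0
byte[2]=0xC1 cont=1 payload=0x41: acc |= 65<<0 -> completed=2 acc=65 shift=7
byte[3]=0xE2 cont=1 payload=0x62: acc |= 98<<7 -> completed=2 acc=12609 shift=14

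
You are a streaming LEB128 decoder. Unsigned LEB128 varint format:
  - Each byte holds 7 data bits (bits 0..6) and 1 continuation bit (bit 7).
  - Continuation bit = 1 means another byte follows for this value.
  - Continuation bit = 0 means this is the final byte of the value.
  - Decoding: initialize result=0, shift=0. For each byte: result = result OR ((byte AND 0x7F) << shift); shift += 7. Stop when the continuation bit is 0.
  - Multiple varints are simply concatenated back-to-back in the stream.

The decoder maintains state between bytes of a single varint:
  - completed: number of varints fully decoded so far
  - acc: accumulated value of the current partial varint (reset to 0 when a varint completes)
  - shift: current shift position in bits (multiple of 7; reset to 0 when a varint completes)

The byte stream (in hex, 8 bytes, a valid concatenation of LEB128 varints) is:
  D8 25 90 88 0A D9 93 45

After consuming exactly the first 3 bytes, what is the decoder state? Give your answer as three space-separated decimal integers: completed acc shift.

Answer: 1 16 7

Derivation:
byte[0]=0xD8 cont=1 payload=0x58: acc |= 88<<0 -> completed=0 acc=88 shift=7
byte[1]=0x25 cont=0 payload=0x25: varint #1 complete (value=4824); reset -> completed=1 acc=0 shift=0
byte[2]=0x90 cont=1 payload=0x10: acc |= 16<<0 -> completed=1 acc=16 shift=7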